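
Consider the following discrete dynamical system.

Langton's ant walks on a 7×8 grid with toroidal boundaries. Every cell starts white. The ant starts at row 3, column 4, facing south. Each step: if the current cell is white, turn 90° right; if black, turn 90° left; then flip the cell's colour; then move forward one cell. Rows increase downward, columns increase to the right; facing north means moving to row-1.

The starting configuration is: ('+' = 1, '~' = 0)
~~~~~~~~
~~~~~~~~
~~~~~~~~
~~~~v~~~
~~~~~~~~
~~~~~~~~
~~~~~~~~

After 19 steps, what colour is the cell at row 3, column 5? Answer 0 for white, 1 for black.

t=0: ~~~~~~~~
~~~~~~~~
~~~~~~~~
~~~~v~~~
~~~~~~~~
~~~~~~~~
~~~~~~~~
t=1: ~~~~~~~~
~~~~~~~~
~~~~~~~~
~~~<+~~~
~~~~~~~~
~~~~~~~~
~~~~~~~~
t=2: ~~~~~~~~
~~~~~~~~
~~~^~~~~
~~~++~~~
~~~~~~~~
~~~~~~~~
~~~~~~~~
t=3: ~~~~~~~~
~~~~~~~~
~~~+>~~~
~~~++~~~
~~~~~~~~
~~~~~~~~
~~~~~~~~
t=4: ~~~~~~~~
~~~~~~~~
~~~++~~~
~~~+v~~~
~~~~~~~~
~~~~~~~~
~~~~~~~~
t=5: ~~~~~~~~
~~~~~~~~
~~~++~~~
~~~+~>~~
~~~~~~~~
~~~~~~~~
~~~~~~~~
t=6: ~~~~~~~~
~~~~~~~~
~~~++~~~
~~~+~+~~
~~~~~v~~
~~~~~~~~
~~~~~~~~
t=7: ~~~~~~~~
~~~~~~~~
~~~++~~~
~~~+~+~~
~~~~<+~~
~~~~~~~~
~~~~~~~~
t=8: ~~~~~~~~
~~~~~~~~
~~~++~~~
~~~+^+~~
~~~~++~~
~~~~~~~~
~~~~~~~~
t=9: ~~~~~~~~
~~~~~~~~
~~~++~~~
~~~++>~~
~~~~++~~
~~~~~~~~
~~~~~~~~
t=10: ~~~~~~~~
~~~~~~~~
~~~++^~~
~~~++~~~
~~~~++~~
~~~~~~~~
~~~~~~~~
t=11: ~~~~~~~~
~~~~~~~~
~~~+++>~
~~~++~~~
~~~~++~~
~~~~~~~~
~~~~~~~~
t=12: ~~~~~~~~
~~~~~~~~
~~~++++~
~~~++~v~
~~~~++~~
~~~~~~~~
~~~~~~~~
t=13: ~~~~~~~~
~~~~~~~~
~~~++++~
~~~++<+~
~~~~++~~
~~~~~~~~
~~~~~~~~
t=14: ~~~~~~~~
~~~~~~~~
~~~++^+~
~~~++++~
~~~~++~~
~~~~~~~~
~~~~~~~~
t=15: ~~~~~~~~
~~~~~~~~
~~~+<~+~
~~~++++~
~~~~++~~
~~~~~~~~
~~~~~~~~
t=16: ~~~~~~~~
~~~~~~~~
~~~+~~+~
~~~+v++~
~~~~++~~
~~~~~~~~
~~~~~~~~
t=17: ~~~~~~~~
~~~~~~~~
~~~+~~+~
~~~+~>+~
~~~~++~~
~~~~~~~~
~~~~~~~~
t=18: ~~~~~~~~
~~~~~~~~
~~~+~^+~
~~~+~~+~
~~~~++~~
~~~~~~~~
~~~~~~~~
t=19: ~~~~~~~~
~~~~~~~~
~~~+~+>~
~~~+~~+~
~~~~++~~
~~~~~~~~
~~~~~~~~

0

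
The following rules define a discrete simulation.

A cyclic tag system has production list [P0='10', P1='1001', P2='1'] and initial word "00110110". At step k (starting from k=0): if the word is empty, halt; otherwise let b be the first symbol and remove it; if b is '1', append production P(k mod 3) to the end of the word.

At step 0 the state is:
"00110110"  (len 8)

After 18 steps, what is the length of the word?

t=0: "00110110"  (len 8)
t=1: "0110110"  (len 7)
t=2: "110110"  (len 6)
t=3: "101101"  (len 6)
t=4: "0110110"  (len 7)
t=5: "110110"  (len 6)
t=6: "101101"  (len 6)
t=7: "0110110"  (len 7)
t=8: "110110"  (len 6)
t=9: "101101"  (len 6)
t=10: "0110110"  (len 7)
t=11: "110110"  (len 6)
t=12: "101101"  (len 6)
t=13: "0110110"  (len 7)
t=14: "110110"  (len 6)
t=15: "101101"  (len 6)
t=16: "0110110"  (len 7)
t=17: "110110"  (len 6)
t=18: "101101"  (len 6)

6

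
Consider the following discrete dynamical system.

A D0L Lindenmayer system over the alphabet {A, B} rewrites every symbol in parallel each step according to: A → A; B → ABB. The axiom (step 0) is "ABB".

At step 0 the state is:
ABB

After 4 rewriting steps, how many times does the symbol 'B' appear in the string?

32

gen 0: ABB
gen 1: AABBABB
gen 2: AAABBABBAABBABB
gen 3: AAAABBABBAABBABBAAABBABBAABBABB
gen 4: AAAAABBABBAABBABBAAABBABBAABBABBAAAABBABBAABBABBAAABBABBAABBABB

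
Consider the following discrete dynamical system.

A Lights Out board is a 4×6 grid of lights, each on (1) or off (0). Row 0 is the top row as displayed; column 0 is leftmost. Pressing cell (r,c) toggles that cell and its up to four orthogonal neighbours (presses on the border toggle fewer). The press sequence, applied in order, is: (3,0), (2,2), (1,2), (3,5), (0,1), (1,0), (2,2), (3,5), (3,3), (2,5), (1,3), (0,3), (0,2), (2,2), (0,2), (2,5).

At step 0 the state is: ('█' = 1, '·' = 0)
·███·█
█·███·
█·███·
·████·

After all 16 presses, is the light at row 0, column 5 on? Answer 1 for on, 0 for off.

1

step 0: ·███·█
█·███·
█·███·
·████·
step 1: ·███·█
█·███·
··███·
█·███·
step 2: ·███·█
█··██·
·█··█·
█··██·
step 3: ·█·█·█
███·█·
·██·█·
█··██·
step 4: ·█·█·█
███·█·
·██·██
█··█·█
step 5: █·██·█
█·█·█·
·██·██
█··█·█
step 6: ··██·█
·██·█·
███·██
█··█·█
step 7: ··██·█
·█··█·
█··███
█·██·█
step 8: ··██·█
·█··█·
█··██·
█·███·
step 9: ··██·█
·█··█·
█···█·
█·····
step 10: ··██·█
·█··██
█····█
█····█
step 11: ··█··█
·███·█
█··█·█
█····█
step 12: ···███
·██··█
█··█·█
█····█
step 13: ·██·██
·█···█
█··█·█
█····█
step 14: ·██·██
·██··█
███··█
█·█··█
step 15: ···███
·█···█
███··█
█·█··█
step 16: ···███
·█····
███·█·
█·█···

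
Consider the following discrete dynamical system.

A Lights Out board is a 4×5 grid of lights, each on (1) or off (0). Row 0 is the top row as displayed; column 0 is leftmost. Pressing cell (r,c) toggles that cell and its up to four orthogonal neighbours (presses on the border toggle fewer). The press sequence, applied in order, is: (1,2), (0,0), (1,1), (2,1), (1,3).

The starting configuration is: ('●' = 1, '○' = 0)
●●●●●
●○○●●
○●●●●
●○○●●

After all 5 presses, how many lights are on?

14

gen 0: ●●●●●
●○○●●
○●●●●
●○○●●
gen 1: ●●○●●
●●●○●
○●○●●
●○○●●
gen 2: ○○○●●
○●●○●
○●○●●
●○○●●
gen 3: ○●○●●
●○○○●
○○○●●
●○○●●
gen 4: ○●○●●
●●○○●
●●●●●
●●○●●
gen 5: ○●○○●
●●●●○
●●●○●
●●○●●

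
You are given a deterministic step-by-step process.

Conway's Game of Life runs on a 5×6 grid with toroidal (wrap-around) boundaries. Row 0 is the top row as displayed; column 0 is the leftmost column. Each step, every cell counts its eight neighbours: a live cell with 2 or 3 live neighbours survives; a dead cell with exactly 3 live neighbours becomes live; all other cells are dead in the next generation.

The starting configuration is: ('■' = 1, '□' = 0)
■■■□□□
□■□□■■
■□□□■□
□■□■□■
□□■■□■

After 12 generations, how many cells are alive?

8

k=0  ■■■□□□
□■□□■■
■□□□■□
□■□■□■
□□■■□■
k=1  □□□□□□
□□■■■□
□■■■□□
□■□■□■
□□□■□■
k=2  □□■□□□
□■□□■□
■■□□□□
□■□■□□
■□■□□□
k=3  □□■■□□
■■■□□□
■■□□□□
□□□□□□
□□■■□□
k=4  □□□□□□
■□□■□□
■□■□□□
□■■□□□
□□■■□□
k=5  □□■■□□
□■□□□□
■□■■□□
□□□□□□
□■■■□□
k=6  □□□■□□
□■□□□□
□■■□□□
□□□□□□
□■□■□□
k=7  □□□□□□
□■□□□□
□■■□□□
□■□□□□
□□■□□□
k=8  □□□□□□
□■■□□□
■■■□□□
□■□□□□
□□□□□□
k=9  □□□□□□
■□■□□□
■□□□□□
■■■□□□
□□□□□□
k=10  □□□□□□
□■□□□□
■□■□□■
■■□□□□
□■□□□□
k=11  □□□□□□
■■□□□□
□□■□□■
□□■□□■
■■□□□□
k=12  □□□□□□
■■□□□□
□□■□□■
□□■□□■
■■□□□□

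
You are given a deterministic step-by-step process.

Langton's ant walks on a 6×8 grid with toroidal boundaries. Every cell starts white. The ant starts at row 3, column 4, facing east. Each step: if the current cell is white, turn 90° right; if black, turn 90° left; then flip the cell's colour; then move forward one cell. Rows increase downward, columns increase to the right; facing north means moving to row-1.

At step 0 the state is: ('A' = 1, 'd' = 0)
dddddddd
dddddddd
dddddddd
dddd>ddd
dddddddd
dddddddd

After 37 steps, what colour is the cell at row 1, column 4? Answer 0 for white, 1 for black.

t=0: dddddddd
dddddddd
dddddddd
dddd>ddd
dddddddd
dddddddd
t=1: dddddddd
dddddddd
dddddddd
ddddAddd
ddddvddd
dddddddd
t=2: dddddddd
dddddddd
dddddddd
ddddAddd
ddd<Addd
dddddddd
t=3: dddddddd
dddddddd
dddddddd
ddd^Addd
dddAAddd
dddddddd
t=4: dddddddd
dddddddd
dddddddd
dddA>ddd
dddAAddd
dddddddd
t=5: dddddddd
dddddddd
dddd^ddd
dddAdddd
dddAAddd
dddddddd
t=6: dddddddd
dddddddd
ddddA>dd
dddAdddd
dddAAddd
dddddddd
t=7: dddddddd
dddddddd
ddddAAdd
dddAdvdd
dddAAddd
dddddddd
t=8: dddddddd
dddddddd
ddddAAdd
dddA<Add
dddAAddd
dddddddd
t=9: dddddddd
dddddddd
dddd^Add
dddAAAdd
dddAAddd
dddddddd
t=10: dddddddd
dddddddd
ddd<dAdd
dddAAAdd
dddAAddd
dddddddd
t=11: dddddddd
ddd^dddd
dddAdAdd
dddAAAdd
dddAAddd
dddddddd
t=12: dddddddd
dddA>ddd
dddAdAdd
dddAAAdd
dddAAddd
dddddddd
t=13: dddddddd
dddAAddd
dddAvAdd
dddAAAdd
dddAAddd
dddddddd
t=14: dddddddd
dddAAddd
ddd<AAdd
dddAAAdd
dddAAddd
dddddddd
t=15: dddddddd
dddAAddd
ddddAAdd
dddvAAdd
dddAAddd
dddddddd
t=16: dddddddd
dddAAddd
ddddAAdd
dddd>Add
dddAAddd
dddddddd
t=17: dddddddd
dddAAddd
dddd^Add
dddddAdd
dddAAddd
dddddddd
t=18: dddddddd
dddAAddd
ddd<dAdd
dddddAdd
dddAAddd
dddddddd
t=19: dddddddd
ddd^Addd
dddAdAdd
dddddAdd
dddAAddd
dddddddd
t=20: dddddddd
dd<dAddd
dddAdAdd
dddddAdd
dddAAddd
dddddddd
t=21: dd^ddddd
ddAdAddd
dddAdAdd
dddddAdd
dddAAddd
dddddddd
t=22: ddA>dddd
ddAdAddd
dddAdAdd
dddddAdd
dddAAddd
dddddddd
t=23: ddAAdddd
ddAvAddd
dddAdAdd
dddddAdd
dddAAddd
dddddddd
t=24: ddAAdddd
dd<AAddd
dddAdAdd
dddddAdd
dddAAddd
dddddddd
t=25: ddAAdddd
dddAAddd
ddvAdAdd
dddddAdd
dddAAddd
dddddddd
t=26: ddAAdddd
dddAAddd
d<AAdAdd
dddddAdd
dddAAddd
dddddddd
t=27: ddAAdddd
d^dAAddd
dAAAdAdd
dddddAdd
dddAAddd
dddddddd
t=28: ddAAdddd
dA>AAddd
dAAAdAdd
dddddAdd
dddAAddd
dddddddd
t=29: ddAAdddd
dAAAAddd
dAvAdAdd
dddddAdd
dddAAddd
dddddddd
t=30: ddAAdddd
dAAAAddd
dAd>dAdd
dddddAdd
dddAAddd
dddddddd
t=31: ddAAdddd
dAA^Addd
dAdddAdd
dddddAdd
dddAAddd
dddddddd
t=32: ddAAdddd
dA<dAddd
dAdddAdd
dddddAdd
dddAAddd
dddddddd
t=33: ddAAdddd
dAddAddd
dAvddAdd
dddddAdd
dddAAddd
dddddddd
t=34: ddAAdddd
dAddAddd
d<AddAdd
dddddAdd
dddAAddd
dddddddd
t=35: ddAAdddd
dAddAddd
ddAddAdd
dvdddAdd
dddAAddd
dddddddd
t=36: ddAAdddd
dAddAddd
ddAddAdd
<AdddAdd
dddAAddd
dddddddd
t=37: ddAAdddd
dAddAddd
^dAddAdd
AAdddAdd
dddAAddd
dddddddd

1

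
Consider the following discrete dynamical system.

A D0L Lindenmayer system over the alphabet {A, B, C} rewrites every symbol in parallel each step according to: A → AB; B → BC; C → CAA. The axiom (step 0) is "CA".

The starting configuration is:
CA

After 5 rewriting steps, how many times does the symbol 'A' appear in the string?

step 0: CA
step 1: CAAAB
step 2: CAAABABABBC
step 3: CAAABABABBCABBCABBCBCCAA
step 4: CAAABABABBCABBCABBCBCCAAABBCBCCAAABBCBCCAABCCAACAAABAB
step 5: CAAABABABBCABBCABBCBCCAAABBCBCCAAABBCBCCAABCCAACAAABABABBC…CAACAAABABABBCBCCAABCCAACAAABABBCCAACAAABABCAAABABABBCABBC  (len 123)

51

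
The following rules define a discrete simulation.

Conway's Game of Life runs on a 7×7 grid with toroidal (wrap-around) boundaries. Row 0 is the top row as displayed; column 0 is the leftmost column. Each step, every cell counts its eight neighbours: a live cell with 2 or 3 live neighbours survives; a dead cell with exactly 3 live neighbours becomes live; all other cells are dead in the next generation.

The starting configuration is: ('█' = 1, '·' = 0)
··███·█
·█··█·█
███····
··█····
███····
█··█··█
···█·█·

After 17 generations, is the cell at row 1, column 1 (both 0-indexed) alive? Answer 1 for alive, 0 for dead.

1

step 0: ··███·█
·█··█·█
███····
··█····
███····
█··█··█
···█·█·
step 1: █·█···█
····█·█
█·██···
···█···
█·██··█
█··██·█
█····█·
step 2: ██·····
··█··██
··███··
█···█·█
███··██
··███··
···███·
step 3: ████···
█·█·███
███·█··
····█··
··█····
█······
·█···█·
step 4: ···█···
····██·
█·█·█··
··█····
·······
·█·····
······█
step 5: ····██·
····██·
·█··██·
·█·█···
·······
·······
·······
step 6: ····██·
···█··█
··██·█·
··█·█··
·······
·······
·······
step 7: ····██·
··██··█
··█··█·
··█·█··
·······
·······
·······
step 8: ···███·
··██··█
·██·██·
···█···
·······
·······
·······
step 9: ··████·
·█····█
·█··██·
··███··
·······
·······
····█··
step 10: ··████·
██····█
██··██·
··████·
···█···
·······
····██·
step 11: ████···
·······
·······
·██··██
··██···
····█··
·····█·
step 12: ·██····
·██····
·······
·███···
·█████·
···██··
·████··
step 13: █······
·██····
···█···
·█·····
·█···█·
·······
·█··█··
step 14: █·█····
·██····
·█·····
··█····
·······
·······
·······
step 15: ··█····
█·█····
·█·····
·······
·······
·······
·······
step 16: ·█·····
··█····
·█·····
·······
·······
·······
·······
step 17: ·······
·██····
·······
·······
·······
·······
·······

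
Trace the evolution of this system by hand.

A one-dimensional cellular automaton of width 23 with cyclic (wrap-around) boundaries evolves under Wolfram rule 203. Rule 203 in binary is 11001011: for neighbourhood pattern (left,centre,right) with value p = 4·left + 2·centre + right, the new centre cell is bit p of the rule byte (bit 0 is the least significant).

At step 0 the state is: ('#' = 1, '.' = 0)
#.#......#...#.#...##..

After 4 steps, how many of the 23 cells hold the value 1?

k=0  #.#......#...#.#...##..
k=1  ....#####..##....####.#
k=2  .########.###.#######..
k=3  #########.###.#######.#
k=4  #########.###.#######.#

20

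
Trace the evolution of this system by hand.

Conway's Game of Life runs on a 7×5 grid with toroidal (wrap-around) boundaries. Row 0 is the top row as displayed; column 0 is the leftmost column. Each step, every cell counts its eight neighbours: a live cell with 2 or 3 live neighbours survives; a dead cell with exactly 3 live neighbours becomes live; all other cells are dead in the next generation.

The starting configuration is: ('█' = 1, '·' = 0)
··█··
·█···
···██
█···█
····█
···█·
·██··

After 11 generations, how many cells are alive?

30

gen 0: ··█··
·█···
···██
█···█
····█
···█·
·██··
gen 1: ··█··
··██·
···██
█····
█··██
··██·
·███·
gen 2: ·····
··█·█
··███
█····
████·
█····
·█···
gen 3: ·····
··█·█
███·█
█····
█·█··
█···█
·····
gen 4: ·····
··█·█
··█·█
··██·
█····
██··█
·····
gen 5: ·····
·····
·██·█
·████
█·██·
██··█
█····
gen 6: ·····
·····
·█··█
·····
·····
··██·
██··█
gen 7: █····
·····
·····
·····
·····
█████
█████
gen 8: █·██·
·····
·····
·····
█████
·····
·····
gen 9: ·····
·····
·····
█████
█████
█████
·····
gen 10: ·····
·····
█████
·····
·····
·····
█████
gen 11: █████
█████
█████
█████
·····
█████
█████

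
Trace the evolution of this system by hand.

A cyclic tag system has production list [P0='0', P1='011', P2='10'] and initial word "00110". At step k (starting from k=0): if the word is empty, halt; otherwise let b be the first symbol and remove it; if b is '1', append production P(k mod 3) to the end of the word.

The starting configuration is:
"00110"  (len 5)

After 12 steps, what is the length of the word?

3

k=0  "00110"  (len 5)
k=1  "0110"  (len 4)
k=2  "110"  (len 3)
k=3  "1010"  (len 4)
k=4  "0100"  (len 4)
k=5  "100"  (len 3)
k=6  "0010"  (len 4)
k=7  "010"  (len 3)
k=8  "10"  (len 2)
k=9  "010"  (len 3)
k=10  "10"  (len 2)
k=11  "0011"  (len 4)
k=12  "011"  (len 3)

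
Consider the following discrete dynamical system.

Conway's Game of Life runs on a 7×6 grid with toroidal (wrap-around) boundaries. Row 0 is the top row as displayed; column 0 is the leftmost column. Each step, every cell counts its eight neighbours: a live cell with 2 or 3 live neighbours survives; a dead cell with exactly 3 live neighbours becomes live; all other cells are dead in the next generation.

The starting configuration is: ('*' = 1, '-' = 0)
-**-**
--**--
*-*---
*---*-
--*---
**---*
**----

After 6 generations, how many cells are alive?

2

step 0: -**-**
--**--
*-*---
*---*-
--*---
**---*
**----
step 1: ----**
*---**
--*--*
---*-*
------
--*--*
----*-
step 2: *--*--
*--*--
---*--
----*-
----*-
------
---**-
step 3: --**-*
--***-
---**-
---**-
------
---**-
---**-
step 4: -----*
-----*
-----*
---**-
------
---**-
-----*
step 5: *---**
*---**
-----*
----*-
------
----*-
-----*
step 6: ------
------
*-----
------
------
------
*-----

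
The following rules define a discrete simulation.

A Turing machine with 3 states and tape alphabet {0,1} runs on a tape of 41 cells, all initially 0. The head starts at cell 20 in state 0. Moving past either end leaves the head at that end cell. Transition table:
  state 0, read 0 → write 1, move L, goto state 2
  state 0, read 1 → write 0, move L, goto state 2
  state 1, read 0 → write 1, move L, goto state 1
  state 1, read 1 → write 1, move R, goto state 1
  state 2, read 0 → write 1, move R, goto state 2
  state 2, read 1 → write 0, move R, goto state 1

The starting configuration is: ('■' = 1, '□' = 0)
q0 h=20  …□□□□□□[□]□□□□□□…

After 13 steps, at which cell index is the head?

23

0) q0 h=20  …□□□□□□[□]□□□□□□…
1) q2 h=19  …□□□□□□[□]■□□□□□…
2) q2 h=20  …□□□□□■[■]□□□□□□…
3) q1 h=21  …□□□□■□[□]□□□□□□…
4) q1 h=20  …□□□□□■[□]■□□□□□…
5) q1 h=19  …□□□□□□[■]■■□□□□…
6) q1 h=20  …□□□□□■[■]■□□□□□…
7) q1 h=21  …□□□□■■[■]□□□□□□…
8) q1 h=22  …□□□■■■[□]□□□□□□…
9) q1 h=21  …□□□□■■[■]■□□□□□…
10) q1 h=22  …□□□■■■[■]□□□□□□…
11) q1 h=23  …□□■■■■[□]□□□□□□…
12) q1 h=22  …□□□■■■[■]■□□□□□…
13) q1 h=23  …□□■■■■[■]□□□□□□…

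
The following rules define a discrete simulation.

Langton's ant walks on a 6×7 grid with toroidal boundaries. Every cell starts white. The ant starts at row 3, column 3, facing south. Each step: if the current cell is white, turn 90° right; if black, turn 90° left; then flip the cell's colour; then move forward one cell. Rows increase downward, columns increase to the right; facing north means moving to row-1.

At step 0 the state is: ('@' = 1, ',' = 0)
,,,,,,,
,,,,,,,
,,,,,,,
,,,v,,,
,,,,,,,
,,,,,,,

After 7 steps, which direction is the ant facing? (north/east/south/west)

t=0: ,,,,,,,
,,,,,,,
,,,,,,,
,,,v,,,
,,,,,,,
,,,,,,,
t=1: ,,,,,,,
,,,,,,,
,,,,,,,
,,<@,,,
,,,,,,,
,,,,,,,
t=2: ,,,,,,,
,,,,,,,
,,^,,,,
,,@@,,,
,,,,,,,
,,,,,,,
t=3: ,,,,,,,
,,,,,,,
,,@>,,,
,,@@,,,
,,,,,,,
,,,,,,,
t=4: ,,,,,,,
,,,,,,,
,,@@,,,
,,@v,,,
,,,,,,,
,,,,,,,
t=5: ,,,,,,,
,,,,,,,
,,@@,,,
,,@,>,,
,,,,,,,
,,,,,,,
t=6: ,,,,,,,
,,,,,,,
,,@@,,,
,,@,@,,
,,,,v,,
,,,,,,,
t=7: ,,,,,,,
,,,,,,,
,,@@,,,
,,@,@,,
,,,<@,,
,,,,,,,

west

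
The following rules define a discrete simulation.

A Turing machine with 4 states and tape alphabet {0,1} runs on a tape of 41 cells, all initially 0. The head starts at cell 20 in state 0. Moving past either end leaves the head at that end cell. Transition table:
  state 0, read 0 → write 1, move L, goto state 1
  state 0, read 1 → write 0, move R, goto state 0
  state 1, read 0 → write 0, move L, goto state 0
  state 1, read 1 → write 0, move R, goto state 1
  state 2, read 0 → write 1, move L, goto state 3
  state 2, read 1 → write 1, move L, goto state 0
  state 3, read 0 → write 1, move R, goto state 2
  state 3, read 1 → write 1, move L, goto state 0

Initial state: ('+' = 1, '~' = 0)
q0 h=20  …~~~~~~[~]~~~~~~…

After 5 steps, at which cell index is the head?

15

t=0: q0 h=20  …~~~~~~[~]~~~~~~…
t=1: q1 h=19  …~~~~~~[~]+~~~~~…
t=2: q0 h=18  …~~~~~~[~]~+~~~~…
t=3: q1 h=17  …~~~~~~[~]+~+~~~…
t=4: q0 h=16  …~~~~~~[~]~+~+~~…
t=5: q1 h=15  …~~~~~~[~]+~+~+~…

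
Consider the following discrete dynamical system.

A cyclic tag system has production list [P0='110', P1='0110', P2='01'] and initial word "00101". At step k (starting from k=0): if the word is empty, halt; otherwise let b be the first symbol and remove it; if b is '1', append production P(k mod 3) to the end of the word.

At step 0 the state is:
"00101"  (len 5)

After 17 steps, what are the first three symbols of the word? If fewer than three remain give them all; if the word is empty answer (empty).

100

k=0  "00101"  (len 5)
k=1  "0101"  (len 4)
k=2  "101"  (len 3)
k=3  "0101"  (len 4)
k=4  "101"  (len 3)
k=5  "010110"  (len 6)
k=6  "10110"  (len 5)
k=7  "0110110"  (len 7)
k=8  "110110"  (len 6)
k=9  "1011001"  (len 7)
k=10  "011001110"  (len 9)
k=11  "11001110"  (len 8)
k=12  "100111001"  (len 9)
k=13  "00111001110"  (len 11)
k=14  "0111001110"  (len 10)
k=15  "111001110"  (len 9)
k=16  "11001110110"  (len 11)
k=17  "10011101100110"  (len 14)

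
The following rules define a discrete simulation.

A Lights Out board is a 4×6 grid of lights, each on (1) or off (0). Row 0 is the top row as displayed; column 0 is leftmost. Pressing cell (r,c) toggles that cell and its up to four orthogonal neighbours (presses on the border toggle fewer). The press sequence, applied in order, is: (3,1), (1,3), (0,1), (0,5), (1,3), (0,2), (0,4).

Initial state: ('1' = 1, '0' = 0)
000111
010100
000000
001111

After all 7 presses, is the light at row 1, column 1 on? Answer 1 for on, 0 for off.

0

step 0: 000111
010100
000000
001111
step 1: 000111
010100
010000
110111
step 2: 000011
011010
010100
110111
step 3: 111011
001010
010100
110111
step 4: 111000
001011
010100
110111
step 5: 111100
000101
010000
110111
step 6: 100000
001101
010000
110111
step 7: 100111
001111
010000
110111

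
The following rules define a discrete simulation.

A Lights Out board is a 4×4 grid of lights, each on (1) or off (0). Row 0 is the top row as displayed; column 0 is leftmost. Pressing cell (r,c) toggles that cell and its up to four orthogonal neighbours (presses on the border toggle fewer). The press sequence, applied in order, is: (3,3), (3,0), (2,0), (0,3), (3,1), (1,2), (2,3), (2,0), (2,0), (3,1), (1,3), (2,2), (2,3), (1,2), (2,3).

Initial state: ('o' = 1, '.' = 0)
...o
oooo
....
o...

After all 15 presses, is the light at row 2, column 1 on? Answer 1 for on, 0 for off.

0

t=0: ...o
oooo
....
o...
t=1: ...o
oooo
...o
o.oo
t=2: ...o
oooo
o..o
.ooo
t=3: ...o
.ooo
.o.o
oooo
t=4: ..o.
.oo.
.o.o
oooo
t=5: ..o.
.oo.
...o
...o
t=6: ....
...o
..oo
...o
t=7: ....
....
....
....
t=8: ....
o...
oo..
o...
t=9: ....
....
....
....
t=10: ....
....
.o..
ooo.
t=11: ...o
..oo
.o.o
ooo.
t=12: ...o
...o
..o.
oo..
t=13: ...o
....
...o
oo.o
t=14: ..oo
.ooo
..oo
oo.o
t=15: ..oo
.oo.
....
oo..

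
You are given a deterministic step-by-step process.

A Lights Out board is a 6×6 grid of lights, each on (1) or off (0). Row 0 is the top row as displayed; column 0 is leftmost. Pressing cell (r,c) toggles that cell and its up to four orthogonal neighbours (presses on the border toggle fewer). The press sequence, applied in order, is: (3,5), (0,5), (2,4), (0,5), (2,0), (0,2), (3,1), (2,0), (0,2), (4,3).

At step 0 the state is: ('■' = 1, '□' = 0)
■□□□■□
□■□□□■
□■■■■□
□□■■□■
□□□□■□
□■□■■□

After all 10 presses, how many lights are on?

14

0) ■□□□■□
□■□□□■
□■■■■□
□□■■□■
□□□□■□
□■□■■□
1) ■□□□■□
□■□□□■
□■■■■■
□□■■■□
□□□□■■
□■□■■□
2) ■□□□□■
□■□□□□
□■■■■■
□□■■■□
□□□□■■
□■□■■□
3) ■□□□□■
□■□□■□
□■■□□□
□□■■□□
□□□□■■
□■□■■□
4) ■□□□■□
□■□□■■
□■■□□□
□□■■□□
□□□□■■
□■□■■□
5) ■□□□■□
■■□□■■
■□■□□□
■□■■□□
□□□□■■
□■□■■□
6) ■■■■■□
■■■□■■
■□■□□□
■□■■□□
□□□□■■
□■□■■□
7) ■■■■■□
■■■□■■
■■■□□□
□■□■□□
□■□□■■
□■□■■□
8) ■■■■■□
□■■□■■
□□■□□□
■■□■□□
□■□□■■
□■□■■□
9) ■□□□■□
□■□□■■
□□■□□□
■■□■□□
□■□□■■
□■□■■□
10) ■□□□■□
□■□□■■
□□■□□□
■■□□□□
□■■■□■
□■□□■□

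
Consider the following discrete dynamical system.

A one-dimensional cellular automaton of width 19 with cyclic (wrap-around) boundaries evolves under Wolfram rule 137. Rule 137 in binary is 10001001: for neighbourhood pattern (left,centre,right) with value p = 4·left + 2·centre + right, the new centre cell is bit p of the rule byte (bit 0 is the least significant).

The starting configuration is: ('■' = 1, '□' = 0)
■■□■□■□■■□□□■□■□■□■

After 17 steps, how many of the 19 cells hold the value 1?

10

gen 0: ■■□■□■□■■□□□■□■□■□■
gen 1: ■□□□□□□■□□■□□□□□□□■
gen 2: □□■■■■□□□□□□■■■■■□■
gen 3: □□■■■□□■■■■□■■■■□□□
gen 4: ■□■■□□□■■■□□■■■□□■■
gen 5: □□■□□■□■■□□□■■□□□■■
gen 6: □□□□□□□■□□■□■□□■□■□
gen 7: ■■■■■■□□□□□□□□□□□□□
gen 8: ■■■■■□□■■■■■■■■■■■□
gen 9: ■■■■□□□■■■■■■■■■■□□
gen 10: ■■■□□■□■■■■■■■■■□□□
gen 11: ■■□□□□□■■■■■■■■□□■□
gen 12: ■□□■■■□■■■■■■■□□□□□
gen 13: □□□■■□□■■■■■■□□■■■□
gen 14: ■■□■□□□■■■■■□□□■■□□
gen 15: ■□□□□■□■■■■□□■□■□□□
gen 16: □□■■□□□■■■□□□□□□□■□
gen 17: ■□■□□■□■■□□■■■■■□□□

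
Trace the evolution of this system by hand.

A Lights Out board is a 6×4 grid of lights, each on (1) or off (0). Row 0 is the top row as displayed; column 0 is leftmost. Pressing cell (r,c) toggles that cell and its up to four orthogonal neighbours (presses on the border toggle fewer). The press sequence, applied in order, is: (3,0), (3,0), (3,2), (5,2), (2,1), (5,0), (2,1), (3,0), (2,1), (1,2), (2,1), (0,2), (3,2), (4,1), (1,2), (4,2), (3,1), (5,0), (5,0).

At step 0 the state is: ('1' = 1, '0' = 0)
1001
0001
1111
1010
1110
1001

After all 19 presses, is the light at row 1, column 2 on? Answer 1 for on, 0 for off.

1

t=0: 1001
0001
1111
1010
1110
1001
t=1: 1001
0001
0111
0110
0110
1001
t=2: 1001
0001
1111
1010
1110
1001
t=3: 1001
0001
1101
1101
1100
1001
t=4: 1001
0001
1101
1101
1110
1110
t=5: 1001
0101
0011
1001
1110
1110
t=6: 1001
0101
0011
1001
0110
0010
t=7: 1001
0001
1101
1101
0110
0010
t=8: 1001
0001
0101
0001
1110
0010
t=9: 1001
0101
1011
0101
1110
0010
t=10: 1011
0010
1001
0101
1110
0010
t=11: 1011
0110
0111
0001
1110
0010
t=12: 1100
0100
0111
0001
1110
0010
t=13: 1100
0100
0101
0110
1100
0010
t=14: 1100
0100
0101
0010
0010
0110
t=15: 1110
0011
0111
0010
0010
0110
t=16: 1110
0011
0111
0000
0101
0100
t=17: 1110
0011
0011
1110
0001
0100
t=18: 1110
0011
0011
1110
1001
1000
t=19: 1110
0011
0011
1110
0001
0100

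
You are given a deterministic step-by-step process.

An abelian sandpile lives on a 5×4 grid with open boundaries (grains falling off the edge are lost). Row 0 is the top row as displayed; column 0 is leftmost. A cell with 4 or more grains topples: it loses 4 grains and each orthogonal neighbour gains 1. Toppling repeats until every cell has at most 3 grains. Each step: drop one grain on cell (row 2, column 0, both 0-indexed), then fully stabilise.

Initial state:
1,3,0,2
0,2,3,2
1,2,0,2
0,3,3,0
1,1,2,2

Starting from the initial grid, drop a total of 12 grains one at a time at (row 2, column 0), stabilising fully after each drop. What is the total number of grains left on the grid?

38

[0] 1,3,0,2
0,2,3,2
1,2,0,2
0,3,3,0
1,1,2,2
[1] 1,3,0,2
0,2,3,2
2,2,0,2
0,3,3,0
1,1,2,2
[2] 1,3,0,2
0,2,3,2
3,2,0,2
0,3,3,0
1,1,2,2
[3] 1,3,0,2
1,2,3,2
0,3,0,2
1,3,3,0
1,1,2,2
[4] 1,3,0,2
1,2,3,2
1,3,0,2
1,3,3,0
1,1,2,2
[5] 1,3,0,2
1,2,3,2
2,3,0,2
1,3,3,0
1,1,2,2
[6] 1,3,0,2
1,2,3,2
3,3,0,2
1,3,3,0
1,1,2,2
[7] 1,3,0,2
2,3,3,2
1,1,2,2
3,1,0,1
1,2,3,2
[8] 1,3,0,2
2,3,3,2
2,1,2,2
3,1,0,1
1,2,3,2
[9] 1,3,0,2
2,3,3,2
3,1,2,2
3,1,0,1
1,2,3,2
[10] 1,3,0,2
3,3,3,2
1,2,2,2
0,2,0,1
2,2,3,2
[11] 1,3,0,2
3,3,3,2
2,2,2,2
0,2,0,1
2,2,3,2
[12] 1,3,0,2
3,3,3,2
3,2,2,2
0,2,0,1
2,2,3,2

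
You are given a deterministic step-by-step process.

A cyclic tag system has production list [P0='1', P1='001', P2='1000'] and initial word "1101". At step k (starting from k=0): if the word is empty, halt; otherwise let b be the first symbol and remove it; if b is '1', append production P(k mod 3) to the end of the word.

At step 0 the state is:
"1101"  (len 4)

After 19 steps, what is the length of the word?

9

k=0  "1101"  (len 4)
k=1  "1011"  (len 4)
k=2  "011001"  (len 6)
k=3  "11001"  (len 5)
k=4  "10011"  (len 5)
k=5  "0011001"  (len 7)
k=6  "011001"  (len 6)
k=7  "11001"  (len 5)
k=8  "1001001"  (len 7)
k=9  "0010011000"  (len 10)
k=10  "010011000"  (len 9)
k=11  "10011000"  (len 8)
k=12  "00110001000"  (len 11)
k=13  "0110001000"  (len 10)
k=14  "110001000"  (len 9)
k=15  "100010001000"  (len 12)
k=16  "000100010001"  (len 12)
k=17  "00100010001"  (len 11)
k=18  "0100010001"  (len 10)
k=19  "100010001"  (len 9)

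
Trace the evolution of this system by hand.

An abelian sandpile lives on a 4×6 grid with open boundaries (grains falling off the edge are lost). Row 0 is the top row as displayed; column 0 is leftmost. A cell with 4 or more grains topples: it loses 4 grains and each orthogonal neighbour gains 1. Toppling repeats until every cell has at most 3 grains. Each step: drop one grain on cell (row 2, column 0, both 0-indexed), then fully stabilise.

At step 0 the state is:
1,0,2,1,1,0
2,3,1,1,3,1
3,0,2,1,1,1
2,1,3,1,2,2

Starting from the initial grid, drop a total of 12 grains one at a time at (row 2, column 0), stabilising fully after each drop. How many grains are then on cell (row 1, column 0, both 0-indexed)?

3

0) 1,0,2,1,1,0
2,3,1,1,3,1
3,0,2,1,1,1
2,1,3,1,2,2
1) 1,0,2,1,1,0
3,3,1,1,3,1
0,1,2,1,1,1
3,1,3,1,2,2
2) 1,0,2,1,1,0
3,3,1,1,3,1
1,1,2,1,1,1
3,1,3,1,2,2
3) 1,0,2,1,1,0
3,3,1,1,3,1
2,1,2,1,1,1
3,1,3,1,2,2
4) 1,0,2,1,1,0
3,3,1,1,3,1
3,1,2,1,1,1
3,1,3,1,2,2
5) 2,1,2,1,1,0
1,0,2,1,3,1
2,3,2,1,1,1
0,2,3,1,2,2
6) 2,1,2,1,1,0
1,0,2,1,3,1
3,3,2,1,1,1
0,2,3,1,2,2
7) 2,1,2,1,1,0
2,1,2,1,3,1
1,0,3,1,1,1
1,3,3,1,2,2
8) 2,1,2,1,1,0
2,1,2,1,3,1
2,0,3,1,1,1
1,3,3,1,2,2
9) 2,1,2,1,1,0
2,1,2,1,3,1
3,0,3,1,1,1
1,3,3,1,2,2
10) 2,1,2,1,1,0
3,1,2,1,3,1
0,1,3,1,1,1
2,3,3,1,2,2
11) 2,1,2,1,1,0
3,1,2,1,3,1
1,1,3,1,1,1
2,3,3,1,2,2
12) 2,1,2,1,1,0
3,1,2,1,3,1
2,1,3,1,1,1
2,3,3,1,2,2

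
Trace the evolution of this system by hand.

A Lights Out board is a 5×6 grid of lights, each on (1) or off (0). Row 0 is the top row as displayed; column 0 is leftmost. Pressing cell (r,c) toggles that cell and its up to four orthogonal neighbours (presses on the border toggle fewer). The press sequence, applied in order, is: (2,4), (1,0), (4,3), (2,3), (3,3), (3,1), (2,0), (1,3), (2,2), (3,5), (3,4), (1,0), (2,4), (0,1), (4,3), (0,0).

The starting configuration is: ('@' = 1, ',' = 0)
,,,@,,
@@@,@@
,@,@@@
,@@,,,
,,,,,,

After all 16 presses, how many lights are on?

13

0) ,,,@,,
@@@,@@
,@,@@@
,@@,,,
,,,,,,
1) ,,,@,,
@@@,,@
,@,,,,
,@@,@,
,,,,,,
2) @,,@,,
,,@,,@
@@,,,,
,@@,@,
,,,,,,
3) @,,@,,
,,@,,@
@@,,,,
,@@@@,
,,@@@,
4) @,,@,,
,,@@,@
@@@@@,
,@@,@,
,,@@@,
5) @,,@,,
,,@@,@
@@@,@,
,@,@,,
,,@,@,
6) @,,@,,
,,@@,@
@,@,@,
@,@@,,
,@@,@,
7) @,,@,,
@,@@,@
,@@,@,
,,@@,,
,@@,@,
8) @,,,,,
@,,,@@
,@@@@,
,,@@,,
,@@,@,
9) @,,,,,
@,@,@@
,,,,@,
,,,@,,
,@@,@,
10) @,,,,,
@,@,@@
,,,,@@
,,,@@@
,@@,@@
11) @,,,,,
@,@,@@
,,,,,@
,,,,,,
,@@,,@
12) ,,,,,,
,@@,@@
@,,,,@
,,,,,,
,@@,,@
13) ,,,,,,
,@@,,@
@,,@@,
,,,,@,
,@@,,@
14) @@@,,,
,,@,,@
@,,@@,
,,,,@,
,@@,,@
15) @@@,,,
,,@,,@
@,,@@,
,,,@@,
,@,@@@
16) ,,@,,,
@,@,,@
@,,@@,
,,,@@,
,@,@@@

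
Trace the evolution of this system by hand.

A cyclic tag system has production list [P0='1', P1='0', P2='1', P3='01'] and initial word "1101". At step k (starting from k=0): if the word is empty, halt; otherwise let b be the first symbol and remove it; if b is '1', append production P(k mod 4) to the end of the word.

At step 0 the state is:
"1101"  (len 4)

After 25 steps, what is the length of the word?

t=0: "1101"  (len 4)
t=1: "1011"  (len 4)
t=2: "0110"  (len 4)
t=3: "110"  (len 3)
t=4: "1001"  (len 4)
t=5: "0011"  (len 4)
t=6: "011"  (len 3)
t=7: "11"  (len 2)
t=8: "101"  (len 3)
t=9: "011"  (len 3)
t=10: "11"  (len 2)
t=11: "11"  (len 2)
t=12: "101"  (len 3)
t=13: "011"  (len 3)
t=14: "11"  (len 2)
t=15: "11"  (len 2)
t=16: "101"  (len 3)
t=17: "011"  (len 3)
t=18: "11"  (len 2)
t=19: "11"  (len 2)
t=20: "101"  (len 3)
t=21: "011"  (len 3)
t=22: "11"  (len 2)
t=23: "11"  (len 2)
t=24: "101"  (len 3)
t=25: "011"  (len 3)

3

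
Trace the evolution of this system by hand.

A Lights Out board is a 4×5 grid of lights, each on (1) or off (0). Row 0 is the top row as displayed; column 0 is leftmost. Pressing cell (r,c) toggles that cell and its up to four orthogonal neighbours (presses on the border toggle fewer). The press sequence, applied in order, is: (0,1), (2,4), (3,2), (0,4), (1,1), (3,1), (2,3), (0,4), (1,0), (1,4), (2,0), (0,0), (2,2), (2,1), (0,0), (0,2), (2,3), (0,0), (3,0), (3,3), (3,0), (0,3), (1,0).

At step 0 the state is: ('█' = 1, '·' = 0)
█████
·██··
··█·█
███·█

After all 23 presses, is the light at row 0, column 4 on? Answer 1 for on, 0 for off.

0) █████
·██··
··█·█
███·█
1) ···██
··█··
··█·█
███·█
2) ···██
··█·█
··██·
███··
3) ···██
··█·█
···█·
█··█·
4) ·····
··█··
···█·
█··█·
5) ·█···
██···
·█·█·
█··█·
6) ·█···
██···
···█·
·███·
7) ·█···
██·█·
··█·█
·██··
8) ·█·██
██·██
··█·█
·██··
9) ██·██
···██
█·█·█
·██··
10) ██·█·
·····
█·█··
·██··
11) ██·█·
█····
·██··
███··
12) ···█·
·····
·██··
███··
13) ···█·
··█··
···█·
██···
14) ···█·
·██··
████·
█····
15) ██·█·
███··
████·
█····
16) █·█··
██···
████·
█····
17) █·█··
██·█·
██··█
█··█·
18) ·██··
·█·█·
██··█
█··█·
19) ·██··
·█·█·
·█··█
·█·█·
20) ·██··
·█·█·
·█·██
·██·█
21) ·██··
·█·█·
██·██
█·█·█
22) ·█·██
·█···
██·██
█·█·█
23) ██·██
█····
·█·██
█·█·█

1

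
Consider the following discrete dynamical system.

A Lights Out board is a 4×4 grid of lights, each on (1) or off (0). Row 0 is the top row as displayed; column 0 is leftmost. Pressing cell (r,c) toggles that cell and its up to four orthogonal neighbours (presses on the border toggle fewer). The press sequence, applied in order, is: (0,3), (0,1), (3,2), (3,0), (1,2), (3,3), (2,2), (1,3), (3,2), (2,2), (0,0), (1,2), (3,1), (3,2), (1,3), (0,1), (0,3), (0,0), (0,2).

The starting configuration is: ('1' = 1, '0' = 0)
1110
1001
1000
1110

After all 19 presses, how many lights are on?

gen 0: 1110
1001
1000
1110
gen 1: 1101
1000
1000
1110
gen 2: 0011
1100
1000
1110
gen 3: 0011
1100
1010
1001
gen 4: 0011
1100
0010
0101
gen 5: 0001
1011
0000
0101
gen 6: 0001
1011
0001
0110
gen 7: 0001
1001
0110
0100
gen 8: 0000
1010
0111
0100
gen 9: 0000
1010
0101
0011
gen 10: 0000
1000
0010
0001
gen 11: 1100
0000
0010
0001
gen 12: 1110
0111
0000
0001
gen 13: 1110
0111
0100
1111
gen 14: 1110
0111
0110
1000
gen 15: 1111
0100
0111
1000
gen 16: 0001
0000
0111
1000
gen 17: 0010
0001
0111
1000
gen 18: 1110
1001
0111
1000
gen 19: 1001
1011
0111
1000

9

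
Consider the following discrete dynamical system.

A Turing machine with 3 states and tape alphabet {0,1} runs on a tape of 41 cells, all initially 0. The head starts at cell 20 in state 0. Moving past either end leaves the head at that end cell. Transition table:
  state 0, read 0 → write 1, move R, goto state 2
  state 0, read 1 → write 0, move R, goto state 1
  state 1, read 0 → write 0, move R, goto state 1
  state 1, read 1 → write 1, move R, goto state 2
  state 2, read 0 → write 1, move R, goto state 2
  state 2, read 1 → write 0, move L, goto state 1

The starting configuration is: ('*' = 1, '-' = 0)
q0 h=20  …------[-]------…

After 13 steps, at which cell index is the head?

[0] q0 h=20  …------[-]------…
[1] q2 h=21  …-----*[-]------…
[2] q2 h=22  …----**[-]------…
[3] q2 h=23  …---***[-]------…
[4] q2 h=24  …--****[-]------…
[5] q2 h=25  …-*****[-]------…
[6] q2 h=26  …******[-]------…
[7] q2 h=27  …******[-]------…
[8] q2 h=28  …******[-]------…
[9] q2 h=29  …******[-]------…
[10] q2 h=30  …******[-]------…
[11] q2 h=31  …******[-]------…
[12] q2 h=32  …******[-]------…
[13] q2 h=33  …******[-]------…

33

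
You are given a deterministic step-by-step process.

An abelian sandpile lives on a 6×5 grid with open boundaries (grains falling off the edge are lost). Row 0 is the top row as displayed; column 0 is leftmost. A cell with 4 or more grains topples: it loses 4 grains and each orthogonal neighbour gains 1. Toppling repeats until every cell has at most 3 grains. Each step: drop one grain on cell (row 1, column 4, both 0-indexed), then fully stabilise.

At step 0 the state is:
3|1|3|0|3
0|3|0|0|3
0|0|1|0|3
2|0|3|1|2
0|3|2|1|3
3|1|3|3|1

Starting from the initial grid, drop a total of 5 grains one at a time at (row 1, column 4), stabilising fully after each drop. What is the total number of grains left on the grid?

t=0: 3|1|3|0|3
0|3|0|0|3
0|0|1|0|3
2|0|3|1|2
0|3|2|1|3
3|1|3|3|1
t=1: 3|1|3|1|0
0|3|0|1|2
0|0|1|1|0
2|0|3|1|3
0|3|2|1|3
3|1|3|3|1
t=2: 3|1|3|1|0
0|3|0|1|3
0|0|1|1|0
2|0|3|1|3
0|3|2|1|3
3|1|3|3|1
t=3: 3|1|3|1|1
0|3|0|2|0
0|0|1|1|1
2|0|3|1|3
0|3|2|1|3
3|1|3|3|1
t=4: 3|1|3|1|1
0|3|0|2|1
0|0|1|1|1
2|0|3|1|3
0|3|2|1|3
3|1|3|3|1
t=5: 3|1|3|1|1
0|3|0|2|2
0|0|1|1|1
2|0|3|1|3
0|3|2|1|3
3|1|3|3|1

48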